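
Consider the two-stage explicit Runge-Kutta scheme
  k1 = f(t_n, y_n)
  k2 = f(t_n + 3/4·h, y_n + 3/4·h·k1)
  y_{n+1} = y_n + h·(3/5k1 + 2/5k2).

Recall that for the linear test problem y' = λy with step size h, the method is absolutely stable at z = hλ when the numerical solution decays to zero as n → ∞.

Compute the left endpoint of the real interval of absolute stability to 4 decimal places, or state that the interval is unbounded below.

z* = -3.3333.

On y'=λy, z=hλ:
  k1=λy_n ⇒ h·k1=z·y_n;  k2=λ(1+3/4z)y_n ⇒ h·k2=z(1+3/4z)y_n
  y_{n+1}/y_n = 1 + 3/5z + 2/5z(1+3/4z) = 1 + z + 3/10z²
  R(z) = 1 + z + 3/10z².

Boundary: |R(x)|=1, x<0.
x=-1.3: |R|=0.2070
R=1: x+3/10x²=0 ⇒ x=−10/3=-3.3333; min R=1−1/(4·3/10)=0.1667>−1
Confirm numerically:
  x=-3.080: |R|=0.76592 <1
  x=-2.625: |R|=0.44219 <1
  x=-2.106: |R|=0.22457 <1
  x=-1.341: |R|=0.19848 <1
  x=-3.821: |R|=1.55901 >1
  x=-3.739: |R|=1.45504 >1
So |R|<1 on (-3.3333, 0).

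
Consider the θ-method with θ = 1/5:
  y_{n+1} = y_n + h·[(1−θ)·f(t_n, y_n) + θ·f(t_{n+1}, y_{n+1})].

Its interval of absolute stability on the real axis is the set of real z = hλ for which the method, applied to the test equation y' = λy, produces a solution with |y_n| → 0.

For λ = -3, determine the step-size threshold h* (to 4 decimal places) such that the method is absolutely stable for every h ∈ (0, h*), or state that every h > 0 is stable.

Test eqn y'=λy, z=hλ:
  y_{n+1} = y_n + z·[4/5·y_n + 1/5·y_{n+1}] ⇒ (1 − 1/5z)y_{n+1} = (1 + 4/5z)y_n
  R(z) = (1 + 4/5z)/(1 − 1/5z).

Need |R(x)|<1, x<0.
x=-1.77: |R|=0.3072
R=−1: 1+4/5x = −1+1/5x ⇒ -3/5x=2 ⇒ x=2/(-3/5)=-3.3333
Confirm numerically:
  x=-3.008: |R|=0.87812 <1
  x=-1.619: |R|=0.22299 <1
  x=-1.425: |R|=0.10895 <1
  x=-1.419: |R|=0.10531 <1
  x=-3.761: |R|=1.14644 >1
  x=-3.629: |R|=1.10279 >1
  x=-3.485: |R|=1.05362 >1
So |R|<1 on (-3.3333, 0).

(-3.3333,0); λ=-3 ⇒ h* = (10/3)/3 = 1.1111.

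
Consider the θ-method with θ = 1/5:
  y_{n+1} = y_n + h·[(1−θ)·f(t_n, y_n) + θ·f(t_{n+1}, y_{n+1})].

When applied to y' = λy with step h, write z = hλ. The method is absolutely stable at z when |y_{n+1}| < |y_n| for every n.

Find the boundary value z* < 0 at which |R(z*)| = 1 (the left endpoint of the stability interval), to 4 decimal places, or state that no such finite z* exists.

On y'=λy, z=hλ:
  y_{n+1} = y_n + z·[4/5·y_n + 1/5·y_{n+1}] ⇒ (1 − 1/5z)y_{n+1} = (1 + 4/5z)y_n
  R(z) = (1 + 4/5z)/(1 − 1/5z).

Boundary: |R(x)|=1, x<0.
x=-1.1: |R|=0.0984
R=−1: 1+4/5x = −1+1/5x ⇒ -3/5x=2 ⇒ x=2/(-3/5)=-3.3333
Confirm numerically:
  x=-3.032: |R|=0.88745 <1
  x=-2.896: |R|=0.83384 <1
  x=-2.762: |R|=0.77918 <1
  x=-1.874: |R|=0.36311 <1
  x=-3.592: |R|=1.09032 >1
  x=-3.359: |R|=1.00921 >1
Stable set (-3.3333, 0).

left endpoint -3.3333.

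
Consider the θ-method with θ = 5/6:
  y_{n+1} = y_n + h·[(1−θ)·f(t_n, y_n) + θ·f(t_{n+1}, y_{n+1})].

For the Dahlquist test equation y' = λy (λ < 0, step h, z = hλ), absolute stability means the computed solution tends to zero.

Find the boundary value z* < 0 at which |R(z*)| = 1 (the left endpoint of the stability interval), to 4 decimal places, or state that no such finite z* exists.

On y'=λy, z=hλ:
  y_{n+1} = y_n + z·[1/6·y_n + 5/6·y_{n+1}] ⇒ (1 − 5/6z)y_{n+1} = (1 + 1/6z)y_n
  Hence R(z) = (1 + 1/6z)/(1 − 5/6z).

Find x<0 with |R(x)|<1.
x=-1.51: |R|=0.3314
x=-2: |R|=0.2500
x=-10: |R|=0.0714
x=-100: |R|=0.1858
θ=5/6≥1/2 ⇒ |1+1/6x|<|1−5/6x| ∀x<0 ⇒ stable on all of ℝ⁻.

(−∞, 0) — no finite endpoint.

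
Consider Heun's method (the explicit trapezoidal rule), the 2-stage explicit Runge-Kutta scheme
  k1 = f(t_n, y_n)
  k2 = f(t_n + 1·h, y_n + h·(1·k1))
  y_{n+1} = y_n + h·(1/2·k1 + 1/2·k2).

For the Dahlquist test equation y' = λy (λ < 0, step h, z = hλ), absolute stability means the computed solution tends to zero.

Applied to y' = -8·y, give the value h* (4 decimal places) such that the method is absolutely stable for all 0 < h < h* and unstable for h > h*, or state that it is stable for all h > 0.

(-2.0000,0); λ=-8 ⇒ h* = 0.2500.

Test eqn y'=λy, z=hλ:
  order 2, 2-stage ⇒ R(z)=1+z+z^2/2
  (e.g. R(-0.61)=0.57605, |R|=0.57605)

Find x<0 with |R(x)|<1.
x=-0.61: |R|=0.5760
|R(-2.08)|=1.0832 |R(-1.4)|=0.5800 |R(-0.65)|=0.5613
Bisect:
  x_lo=-2.7282 |R|=1.9933  x_hi=-0.0541 |R|=0.9474
  mid=-1.39116 |R|=0.57650 →hi
  mid=-2.05968 |R|=1.06146 →lo
  mid=-1.72542 |R|=0.76312 →hi
  mid=-1.89255 |R|=0.89832 →hi
  mid=-1.97611 |R|=0.97640 →hi
  mid=-2.01790 |R|=1.01806 →lo
  mid=-1.99701 |R|=0.99701 →hi
  ...
  [-2.00011,-1.99994] ⇒ x*=-2.0000
Interval (-2.0000, 0).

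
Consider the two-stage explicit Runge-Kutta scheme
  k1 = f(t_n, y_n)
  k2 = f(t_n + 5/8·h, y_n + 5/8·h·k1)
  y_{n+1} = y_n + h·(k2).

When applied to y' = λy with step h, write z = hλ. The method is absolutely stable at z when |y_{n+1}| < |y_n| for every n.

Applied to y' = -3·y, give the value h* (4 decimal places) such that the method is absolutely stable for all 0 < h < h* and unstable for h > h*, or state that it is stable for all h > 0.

(-1.6000,0); λ=-3 ⇒ h* = (8/5)/3 = 0.5333.

Set f=λy, z=hλ:
  k1=λy_n ⇒ h·k1=z·y_n;  k2=λ(1+5/8z)y_n ⇒ h·k2=z(1+5/8z)y_n
  y_{n+1}/y_n = 1 + z(1+5/8z) = 1 + z + 5/8z²
  R(z) = 1 + z + 5/8z².

Boundary: |R(x)|=1, x<0.
x=-1.15: |R|=0.6766
R=1: x+5/8x²=0 ⇒ x=−8/5=-1.6000; min R=1−1/(4·5/8)=0.6000>−1
Confirm numerically:
  x=-1.283: |R|=0.74581 <1
  x=-1.032: |R|=0.63364 <1
  x=-1.017: |R|=0.62943 <1
  x=-0.773: |R|=0.60046 <1
  x=-2.067: |R|=1.60331 >1
  x=-2.063: |R|=1.59698 >1
  x=-1.646: |R|=1.04732 >1
Stable set (-1.6000, 0).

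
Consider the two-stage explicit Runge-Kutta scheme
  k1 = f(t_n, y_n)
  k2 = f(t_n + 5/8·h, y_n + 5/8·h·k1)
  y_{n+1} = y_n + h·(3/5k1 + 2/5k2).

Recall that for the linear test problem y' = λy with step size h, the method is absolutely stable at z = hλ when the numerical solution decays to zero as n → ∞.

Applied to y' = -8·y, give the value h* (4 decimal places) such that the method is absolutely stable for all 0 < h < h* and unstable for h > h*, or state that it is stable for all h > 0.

On y'=λy, z=hλ:
  k1=λy_n ⇒ h·k1=z·y_n;  k2=λ(1+5/8z)y_n ⇒ h·k2=z(1+5/8z)y_n
  y_{n+1}/y_n = 1 + 3/5z + 2/5z(1+5/8z) = 1 + z + 1/4z²
  Hence R(z) = 1 + z + 1/4z².

Solve |R(x)|<1 on ℝ⁻.
x=-1.1: |R|=0.2025
R=1: x+1/4x²=0 ⇒ x=−4=-4.0000; min R=1−1/(4·1/4)=0.0000>−1
Confirm numerically:
  x=-2.488: |R|=0.05954 <1
  x=-2.250: |R|=0.01562 <1
  x=-1.918: |R|=0.00168 <1
  x=-4.599: |R|=1.68870 >1
  x=-4.387: |R|=1.42444 >1
Stable set (-4.0000, 0).

(-4.0000,0); λ=-8 ⇒ h* = (4)/8 = 0.5000.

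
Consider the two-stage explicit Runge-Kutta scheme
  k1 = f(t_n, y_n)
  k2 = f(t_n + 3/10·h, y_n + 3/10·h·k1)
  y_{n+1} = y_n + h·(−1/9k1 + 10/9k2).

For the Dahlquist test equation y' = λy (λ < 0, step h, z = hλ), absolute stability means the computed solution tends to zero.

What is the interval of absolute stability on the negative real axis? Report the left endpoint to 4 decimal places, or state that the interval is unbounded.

z∈(-3.0000,0).

On y'=λy, z=hλ:
  k1=λy_n ⇒ h·k1=z·y_n;  k2=λ(1+3/10z)y_n ⇒ h·k2=z(1+3/10z)y_n
  y_{n+1}/y_n = 1 − 1/9z + 10/9z(1+3/10z) = 1 + z + 1/3z²
  ⇒ R(z) = 1 + z + 1/3z².

Find x<0 with |R(x)|<1.
x=-1.6: |R|=0.2533
R=1: x+1/3x²=0 ⇒ x=−3=-3.0000; min R=1−1/(4·1/3)=0.2500>−1
Confirm numerically:
  x=-2.124: |R|=0.37979 <1
  x=-1.780: |R|=0.27613 <1
  x=-1.730: |R|=0.26763 <1
  x=-1.489: |R|=0.25004 <1
  x=-3.471: |R|=1.54495 >1
  x=-3.148: |R|=1.15530 >1
Interval (-3.0000, 0).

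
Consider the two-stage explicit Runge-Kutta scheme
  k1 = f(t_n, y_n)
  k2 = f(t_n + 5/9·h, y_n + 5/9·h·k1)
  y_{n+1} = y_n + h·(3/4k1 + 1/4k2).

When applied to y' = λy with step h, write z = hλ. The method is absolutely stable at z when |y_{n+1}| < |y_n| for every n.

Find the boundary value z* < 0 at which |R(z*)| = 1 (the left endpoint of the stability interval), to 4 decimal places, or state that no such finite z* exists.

With y'=λy (z=hλ):
  k1=λy_n ⇒ h·k1=z·y_n;  k2=λ(1+5/9z)y_n ⇒ h·k2=z(1+5/9z)y_n
  y_{n+1}/y_n = 1 + 3/4z + 1/4z(1+5/9z) = 1 + z + 5/36z²
  so R(z) = 1 + z + 5/36z².

Need |R(x)|<1, x<0.
x=-0.38: |R|=0.6401
R=1: x+5/36x²=0 ⇒ x=−36/5=-7.2000; min R=1−1/(4·5/36)=-0.8000>−1
Confirm numerically:
  x=-6.123: |R|=0.08410 <1
  x=-5.491: |R|=0.30335 <1
  x=-4.239: |R|=0.74329 <1
  x=-3.306: |R|=0.78799 <1
  x=-7.695: |R|=1.52903 >1
  x=-7.662: |R|=1.49165 >1
Stable set (-7.2000, 0).

z* = -7.2000.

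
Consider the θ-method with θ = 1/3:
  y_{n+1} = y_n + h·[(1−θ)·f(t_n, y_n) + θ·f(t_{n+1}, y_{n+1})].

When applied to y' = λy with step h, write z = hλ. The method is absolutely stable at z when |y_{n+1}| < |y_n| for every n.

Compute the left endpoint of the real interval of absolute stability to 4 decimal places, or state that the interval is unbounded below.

With y'=λy (z=hλ):
  y_{n+1} = y_n + z·[2/3·y_n + 1/3·y_{n+1}] ⇒ (1 − 1/3z)y_{n+1} = (1 + 2/3z)y_n
  ⇒ R(z) = (1 + 2/3z)/(1 − 1/3z).

Find x<0 with |R(x)|<1.
x=-1.76: |R|=0.1092
R=−1: 1+2/3x = −1+1/3x ⇒ -1/3x=2 ⇒ x=2/(-1/3)=-6.0000
Confirm numerically:
  x=-5.121: |R|=0.89176 <1
  x=-3.541: |R|=0.62406 <1
  x=-3.231: |R|=0.55561 <1
  x=-6.387: |R|=1.04123 >1
  x=-6.333: |R|=1.03568 >1
  x=-6.049: |R|=1.00541 >1
Stable set (-6.0000, 0).

z* = -6.0000.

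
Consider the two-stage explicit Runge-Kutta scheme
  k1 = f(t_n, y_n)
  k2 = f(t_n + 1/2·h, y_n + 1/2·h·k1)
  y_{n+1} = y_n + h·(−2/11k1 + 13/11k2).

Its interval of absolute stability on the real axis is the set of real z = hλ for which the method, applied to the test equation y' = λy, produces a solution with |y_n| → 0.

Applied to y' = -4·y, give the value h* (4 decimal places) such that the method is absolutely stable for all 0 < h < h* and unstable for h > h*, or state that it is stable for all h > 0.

Set f=λy, z=hλ:
  k1=λy_n ⇒ h·k1=z·y_n;  k2=λ(1+1/2z)y_n ⇒ h·k2=z(1+1/2z)y_n
  y_{n+1}/y_n = 1 − 2/11z + 13/11z(1+1/2z) = 1 + z + 13/22z²
  ⇒ R(z) = 1 + z + 13/22z².

Need |R(x)|<1, x<0.
x=-0.96: |R|=0.5846
R=1: x+13/22x²=0 ⇒ x=−22/13=-1.6923; min R=1−1/(4·13/22)=0.5769>−1
Confirm numerically:
  x=-1.398: |R|=0.75688 <1
  x=-1.296: |R|=0.69650 <1
  x=-0.993: |R|=0.58967 <1
  x=-2.264: |R|=1.76482 >1
  x=-1.975: |R|=1.32991 >1
  x=-1.732: |R|=1.04062 >1
So |R|<1 on (-1.6923, 0).

(-1.6923,0); λ=-4 ⇒ h* = (22/13)/4 = 0.4231.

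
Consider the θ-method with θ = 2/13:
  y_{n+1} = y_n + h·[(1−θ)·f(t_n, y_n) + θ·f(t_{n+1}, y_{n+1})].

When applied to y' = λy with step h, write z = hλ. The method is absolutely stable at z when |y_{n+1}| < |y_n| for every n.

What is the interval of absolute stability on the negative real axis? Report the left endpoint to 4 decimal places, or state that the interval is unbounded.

z∈(-2.8889,0).

Test eqn y'=λy, z=hλ:
  y_{n+1} = y_n + z·[11/13·y_n + 2/13·y_{n+1}] ⇒ (1 − 2/13z)y_{n+1} = (1 + 11/13z)y_n
  ⇒ R(z) = (1 + 11/13z)/(1 − 2/13z).

Boundary: |R(x)|=1, x<0.
x=-1.48: |R|=0.2055
R=−1: 1+11/13x = −1+2/13x ⇒ -9/13x=2 ⇒ x=2/(-9/13)=-2.8889
Confirm numerically:
  x=-2.685: |R|=0.90011 <1
  x=-1.702: |R|=0.34882 <1
  x=-1.696: |R|=0.34505 <1
  x=-1.427: |R|=0.17011 <1
  x=-3.335: |R|=1.20412 >1
  x=-3.123: |R|=1.10948 >1
Stable set (-2.8889, 0).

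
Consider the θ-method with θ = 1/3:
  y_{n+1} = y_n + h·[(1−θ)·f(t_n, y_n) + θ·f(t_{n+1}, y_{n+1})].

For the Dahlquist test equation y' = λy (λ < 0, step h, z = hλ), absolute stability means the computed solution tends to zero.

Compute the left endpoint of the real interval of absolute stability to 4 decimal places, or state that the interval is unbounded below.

Test eqn y'=λy, z=hλ:
  y_{n+1} = y_n + z·[2/3·y_n + 1/3·y_{n+1}] ⇒ (1 − 1/3z)y_{n+1} = (1 + 2/3z)y_n
  so R(z) = (1 + 2/3z)/(1 − 1/3z).

Find x<0 with |R(x)|<1.
x=-1.31: |R|=0.0882
R=−1: 1+2/3x = −1+1/3x ⇒ -1/3x=2 ⇒ x=2/(-1/3)=-6.0000
Confirm numerically:
  x=-4.863: |R|=0.85540 <1
  x=-3.901: |R|=0.69584 <1
  x=-2.500: |R|=0.36364 <1
  x=-6.524: |R|=1.05502 >1
  x=-6.114: |R|=1.01251 >1
Interval (-6.0000, 0).

z* = -6.0000.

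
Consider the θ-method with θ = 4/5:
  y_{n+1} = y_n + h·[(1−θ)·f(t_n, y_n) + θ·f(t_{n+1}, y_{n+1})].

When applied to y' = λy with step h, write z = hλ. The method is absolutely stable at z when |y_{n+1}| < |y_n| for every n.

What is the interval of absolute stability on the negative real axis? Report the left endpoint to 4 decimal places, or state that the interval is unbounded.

interval (−∞, 0).

With y'=λy (z=hλ):
  y_{n+1} = y_n + z·[1/5·y_n + 4/5·y_{n+1}] ⇒ (1 − 4/5z)y_{n+1} = (1 + 1/5z)y_n
  so R(z) = (1 + 1/5z)/(1 − 4/5z).

Find x<0 with |R(x)|<1.
x=-1.27: |R|=0.3700
x=-2: |R|=0.2308
x=-10: |R|=0.1111
x=-100: |R|=0.2346
θ=4/5≥1/2 ⇒ |1+1/5x|<|1−4/5x| ∀x<0 ⇒ stable on all of ℝ⁻.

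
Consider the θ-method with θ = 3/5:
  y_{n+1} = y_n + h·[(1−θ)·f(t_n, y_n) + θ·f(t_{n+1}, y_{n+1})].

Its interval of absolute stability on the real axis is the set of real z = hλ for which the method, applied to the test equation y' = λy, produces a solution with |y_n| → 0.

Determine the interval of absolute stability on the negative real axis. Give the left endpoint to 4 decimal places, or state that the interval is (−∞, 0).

On y'=λy, z=hλ:
  y_{n+1} = y_n + z·[2/5·y_n + 3/5·y_{n+1}] ⇒ (1 − 3/5z)y_{n+1} = (1 + 2/5z)y_n
  so R(z) = (1 + 2/5z)/(1 − 3/5z).

Solve |R(x)|<1 on ℝ⁻.
x=-1.01: |R|=0.3711
x=-2: |R|=0.0909
x=-10: |R|=0.4286
x=-100: |R|=0.6393
θ=3/5≥1/2 ⇒ |1+2/5x|<|1−3/5x| ∀x<0 ⇒ stable on all of ℝ⁻.

unbounded; (−∞, 0).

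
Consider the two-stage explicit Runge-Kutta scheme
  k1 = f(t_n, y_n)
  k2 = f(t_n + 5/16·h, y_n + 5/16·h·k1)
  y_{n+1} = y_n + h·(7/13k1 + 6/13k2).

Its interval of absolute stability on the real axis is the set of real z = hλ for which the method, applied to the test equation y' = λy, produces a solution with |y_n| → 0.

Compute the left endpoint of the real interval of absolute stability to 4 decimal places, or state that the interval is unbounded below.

Test eqn y'=λy, z=hλ:
  k1=λy_n ⇒ h·k1=z·y_n;  k2=λ(1+5/16z)y_n ⇒ h·k2=z(1+5/16z)y_n
  y_{n+1}/y_n = 1 + 7/13z + 6/13z(1+5/16z) = 1 + z + 15/104z²
  Hence R(z) = 1 + z + 15/104z².

Boundary: |R(x)|=1, x<0.
x=-1.12: |R|=0.0609
R=1: x+15/104x²=0 ⇒ x=−104/15=-6.9333; min R=1−1/(4·15/104)=-0.7333>−1
Confirm numerically:
  x=-5.861: |R|=0.09352 <1
  x=-3.920: |R|=0.70369 <1
  x=-3.087: |R|=0.71254 <1
  x=-7.166: |R|=1.24047 >1
  x=-7.015: |R|=1.08263 >1
Interval (-6.9333, 0).

left endpoint -6.9333.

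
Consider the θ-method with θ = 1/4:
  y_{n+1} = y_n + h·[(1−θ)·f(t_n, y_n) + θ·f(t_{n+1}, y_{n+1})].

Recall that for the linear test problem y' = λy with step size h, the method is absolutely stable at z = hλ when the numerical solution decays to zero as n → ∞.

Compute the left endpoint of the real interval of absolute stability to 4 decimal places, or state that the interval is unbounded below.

With y'=λy (z=hλ):
  y_{n+1} = y_n + z·[3/4·y_n + 1/4·y_{n+1}] ⇒ (1 − 1/4z)y_{n+1} = (1 + 3/4z)y_n
  ⇒ R(z) = (1 + 3/4z)/(1 − 1/4z).

Need |R(x)|<1, x<0.
x=-1.77: |R|=0.2270
R=−1: 1+3/4x = −1+1/4x ⇒ -1/2x=2 ⇒ x=2/(-1/2)=-4.0000
Confirm numerically:
  x=-3.789: |R|=0.94582 <1
  x=-3.590: |R|=0.89196 <1
  x=-2.899: |R|=0.68082 <1
  x=-4.572: |R|=1.13346 >1
  x=-4.313: |R|=1.07530 >1
  x=-4.028: |R|=1.00698 >1
Stable set (-4.0000, 0).

left endpoint -4.0000.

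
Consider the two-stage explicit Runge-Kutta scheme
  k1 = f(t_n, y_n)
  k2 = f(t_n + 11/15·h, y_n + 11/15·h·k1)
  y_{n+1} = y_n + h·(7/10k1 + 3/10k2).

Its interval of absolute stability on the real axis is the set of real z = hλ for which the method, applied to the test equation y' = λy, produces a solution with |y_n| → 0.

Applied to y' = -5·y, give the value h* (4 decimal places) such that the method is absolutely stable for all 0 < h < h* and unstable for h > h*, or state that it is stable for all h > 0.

(-4.5455,0); λ=-5 ⇒ h* = (50/11)/5 = 0.9091.

Test eqn y'=λy, z=hλ:
  k1=λy_n ⇒ h·k1=z·y_n;  k2=λ(1+11/15z)y_n ⇒ h·k2=z(1+11/15z)y_n
  y_{n+1}/y_n = 1 + 7/10z + 3/10z(1+11/15z) = 1 + z + 11/50z²
  Hence R(z) = 1 + z + 11/50z².

Find x<0 with |R(x)|<1.
x=-0.36: |R|=0.6685
R=1: x+11/50x²=0 ⇒ x=−50/11=-4.5455; min R=1−1/(4·11/50)=-0.1364>−1
Confirm numerically:
  x=-4.228: |R|=0.70472 <1
  x=-4.200: |R|=0.68080 <1
  x=-4.197: |R|=0.67826 <1
  x=-3.110: |R|=0.01786 <1
  x=-5.043: |R|=1.55201 >1
  x=-4.710: |R|=1.17050 >1
  x=-4.645: |R|=1.10173 >1
So |R|<1 on (-4.5455, 0).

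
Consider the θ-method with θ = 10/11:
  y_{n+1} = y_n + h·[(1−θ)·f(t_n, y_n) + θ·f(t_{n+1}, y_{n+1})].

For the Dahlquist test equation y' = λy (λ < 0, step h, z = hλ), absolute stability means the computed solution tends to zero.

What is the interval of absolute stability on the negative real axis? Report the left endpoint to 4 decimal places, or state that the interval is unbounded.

interval (−∞, 0).

On y'=λy, z=hλ:
  y_{n+1} = y_n + z·[1/11·y_n + 10/11·y_{n+1}] ⇒ (1 − 10/11z)y_{n+1} = (1 + 1/11z)y_n
  ⇒ R(z) = (1 + 1/11z)/(1 − 10/11z).

Find x<0 with |R(x)|<1.
x=-1.73: |R|=0.3276
x=-2: |R|=0.2903
x=-10: |R|=0.0090
x=-100: |R|=0.0880
θ=10/11≥1/2 ⇒ |1+1/11x|<|1−10/11x| ∀x<0 ⇒ stable on all of ℝ⁻.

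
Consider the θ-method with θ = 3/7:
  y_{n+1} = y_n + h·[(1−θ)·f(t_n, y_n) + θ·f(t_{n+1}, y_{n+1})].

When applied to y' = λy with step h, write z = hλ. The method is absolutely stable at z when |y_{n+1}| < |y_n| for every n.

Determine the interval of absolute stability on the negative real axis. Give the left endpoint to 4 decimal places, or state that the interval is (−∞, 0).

Set f=λy, z=hλ:
  y_{n+1} = y_n + z·[4/7·y_n + 3/7·y_{n+1}] ⇒ (1 − 3/7z)y_{n+1} = (1 + 4/7z)y_n
  so R(z) = (1 + 4/7z)/(1 − 3/7z).

Need |R(x)|<1, x<0.
x=-0.62: |R|=0.5102
R=−1: 1+4/7x = −1+3/7x ⇒ -1/7x=2 ⇒ x=2/(-1/7)=-14.0000
Confirm numerically:
  x=-9.103: |R|=0.85727 <1
  x=-8.369: |R|=0.82462 <1
  x=-6.712: |R|=0.73143 <1
  x=-14.479: |R|=1.00950 >1
  x=-14.061: |R|=1.00124 >1
Stable set (-14.0000, 0).

(-14.0000, 0).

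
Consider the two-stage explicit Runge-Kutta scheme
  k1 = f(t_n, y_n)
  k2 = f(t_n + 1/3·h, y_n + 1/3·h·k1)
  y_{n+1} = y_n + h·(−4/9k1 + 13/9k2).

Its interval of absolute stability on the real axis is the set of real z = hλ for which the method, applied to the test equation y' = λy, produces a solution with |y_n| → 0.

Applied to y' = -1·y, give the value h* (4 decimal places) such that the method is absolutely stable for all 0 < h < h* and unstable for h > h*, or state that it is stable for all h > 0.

With y'=λy (z=hλ):
  k1=λy_n ⇒ h·k1=z·y_n;  k2=λ(1+1/3z)y_n ⇒ h·k2=z(1+1/3z)y_n
  y_{n+1}/y_n = 1 − 4/9z + 13/9z(1+1/3z) = 1 + z + 13/27z²
  so R(z) = 1 + z + 13/27z².

Find x<0 with |R(x)|<1.
x=-0.84: |R|=0.4997
R=1: x+13/27x²=0 ⇒ x=−27/13=-2.0769; min R=1−1/(4·13/27)=0.4808>−1
Confirm numerically:
  x=-1.936: |R|=0.86864 <1
  x=-1.661: |R|=0.66737 <1
  x=-1.520: |R|=0.59241 <1
  x=-2.665: |R|=1.75459 >1
  x=-2.406: |R|=1.38122 >1
  x=-2.236: |R|=1.17126 >1
Interval (-2.0769, 0).

(-2.0769,0); λ=-1 ⇒ h* = (27/13)/1 = 2.0769.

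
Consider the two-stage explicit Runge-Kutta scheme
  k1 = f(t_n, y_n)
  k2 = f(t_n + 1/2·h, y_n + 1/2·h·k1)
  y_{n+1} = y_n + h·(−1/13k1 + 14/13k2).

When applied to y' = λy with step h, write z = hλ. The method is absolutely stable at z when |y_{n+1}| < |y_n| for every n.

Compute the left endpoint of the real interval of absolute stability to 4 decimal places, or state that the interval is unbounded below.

left endpoint -1.8571.

With y'=λy (z=hλ):
  k1=λy_n ⇒ h·k1=z·y_n;  k2=λ(1+1/2z)y_n ⇒ h·k2=z(1+1/2z)y_n
  y_{n+1}/y_n = 1 − 1/13z + 14/13z(1+1/2z) = 1 + z + 7/13z²
  so R(z) = 1 + z + 7/13z².

Boundary: |R(x)|=1, x<0.
x=-0.7: |R|=0.5638
R=1: x+7/13x²=0 ⇒ x=−13/7=-1.8571; min R=1−1/(4·7/13)=0.5357>−1
Confirm numerically:
  x=-1.562: |R|=0.75176 <1
  x=-1.294: |R|=0.60762 <1
  x=-0.913: |R|=0.53584 <1
  x=-2.424: |R|=1.73988 >1
  x=-2.251: |R|=1.47739 >1
Stable set (-1.8571, 0).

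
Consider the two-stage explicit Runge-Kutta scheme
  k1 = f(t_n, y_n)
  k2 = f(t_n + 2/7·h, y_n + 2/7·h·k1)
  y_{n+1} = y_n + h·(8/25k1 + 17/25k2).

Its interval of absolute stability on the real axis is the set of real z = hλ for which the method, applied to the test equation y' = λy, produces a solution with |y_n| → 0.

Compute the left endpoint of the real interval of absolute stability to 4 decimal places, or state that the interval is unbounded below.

left endpoint -5.1471.

On y'=λy, z=hλ:
  k1=λy_n ⇒ h·k1=z·y_n;  k2=λ(1+2/7z)y_n ⇒ h·k2=z(1+2/7z)y_n
  y_{n+1}/y_n = 1 + 8/25z + 17/25z(1+2/7z) = 1 + z + 34/175z²
  Hence R(z) = 1 + z + 34/175z².

Solve |R(x)|<1 on ℝ⁻.
x=-0.79: |R|=0.3313
R=1: x+34/175x²=0 ⇒ x=−175/34=-5.1471; min R=1−1/(4·34/175)=-0.2868>−1
Confirm numerically:
  x=-4.662: |R|=0.56065 <1
  x=-3.906: |R|=0.05819 <1
  x=-2.156: |R|=0.25289 <1
  x=-5.260: |R|=1.11542 >1
  x=-5.232: |R|=1.08634 >1
Stable set (-5.1471, 0).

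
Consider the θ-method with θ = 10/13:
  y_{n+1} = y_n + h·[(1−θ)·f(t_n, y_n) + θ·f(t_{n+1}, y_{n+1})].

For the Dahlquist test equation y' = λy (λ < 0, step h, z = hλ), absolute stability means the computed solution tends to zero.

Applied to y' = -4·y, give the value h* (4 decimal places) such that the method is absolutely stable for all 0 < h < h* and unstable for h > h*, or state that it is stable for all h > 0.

Test eqn y'=λy, z=hλ:
  y_{n+1} = y_n + z·[3/13·y_n + 10/13·y_{n+1}] ⇒ (1 − 10/13z)y_{n+1} = (1 + 3/13z)y_n
  Hence R(z) = (1 + 3/13z)/(1 − 10/13z).

Solve |R(x)|<1 on ℝ⁻.
x=-1.28: |R|=0.3550
x=-2: |R|=0.2121
x=-10: |R|=0.1504
x=-100: |R|=0.2833
θ=10/13≥1/2 ⇒ |1+3/13x|<|1−10/13x| ∀x<0 ⇒ stable on all of ℝ⁻.

(−∞, 0) — no finite endpoint. Any h>0 works for λ=-4.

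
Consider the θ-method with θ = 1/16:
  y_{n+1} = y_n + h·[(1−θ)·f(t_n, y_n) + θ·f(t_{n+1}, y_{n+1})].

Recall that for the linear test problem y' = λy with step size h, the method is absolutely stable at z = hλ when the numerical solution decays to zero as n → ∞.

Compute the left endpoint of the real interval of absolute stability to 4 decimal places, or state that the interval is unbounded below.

Test eqn y'=λy, z=hλ:
  y_{n+1} = y_n + z·[15/16·y_n + 1/16·y_{n+1}] ⇒ (1 − 1/16z)y_{n+1} = (1 + 15/16z)y_n
  R(z) = (1 + 15/16z)/(1 − 1/16z).

Find x<0 with |R(x)|<1.
x=-1.18: |R|=0.0990
R=−1: 1+15/16x = −1+1/16x ⇒ -7/8x=2 ⇒ x=2/(-7/8)=-2.2857
Confirm numerically:
  x=-1.894: |R|=0.69353 <1
  x=-1.676: |R|=0.51709 <1
  x=-1.534: |R|=0.39979 <1
  x=-1.356: |R|=0.25006 <1
  x=-2.574: |R|=1.21729 >1
  x=-2.410: |R|=1.09451 >1
  x=-2.396: |R|=1.08393 >1
Stable set (-2.2857, 0).

left endpoint -2.2857.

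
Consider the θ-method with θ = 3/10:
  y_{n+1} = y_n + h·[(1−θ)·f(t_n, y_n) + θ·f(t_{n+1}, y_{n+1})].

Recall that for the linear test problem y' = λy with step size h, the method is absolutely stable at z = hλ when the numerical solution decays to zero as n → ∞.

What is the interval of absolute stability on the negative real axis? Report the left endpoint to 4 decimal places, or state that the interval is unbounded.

Test eqn y'=λy, z=hλ:
  y_{n+1} = y_n + z·[7/10·y_n + 3/10·y_{n+1}] ⇒ (1 − 3/10z)y_{n+1} = (1 + 7/10z)y_n
  so R(z) = (1 + 7/10z)/(1 − 3/10z).

Solve |R(x)|<1 on ℝ⁻.
x=-1.46: |R|=0.0153
R=−1: 1+7/10x = −1+3/10x ⇒ -2/5x=2 ⇒ x=2/(-2/5)=-5.0000
Confirm numerically:
  x=-3.958: |R|=0.80945 <1
  x=-3.549: |R|=0.71889 <1
  x=-3.188: |R|=0.62952 <1
  x=-2.796: |R|=0.52056 <1
  x=-5.424: |R|=1.06456 >1
  x=-5.045: |R|=1.00716 >1
So |R|<1 on (-5.0000, 0).

z∈(-5.0000,0).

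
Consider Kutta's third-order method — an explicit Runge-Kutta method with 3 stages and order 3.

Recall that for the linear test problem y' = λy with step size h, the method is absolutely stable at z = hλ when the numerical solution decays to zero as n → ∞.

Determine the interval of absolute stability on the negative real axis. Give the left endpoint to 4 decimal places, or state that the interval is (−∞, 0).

(-2.5127, 0).

With y'=λy (z=hλ):
  order 3, 3-stage ⇒ R(z)=1+z+z^2/2+z^3/6
  (e.g. R(-0.9)=0.38350, |R|=0.38350)

Solve |R(x)|<1 on ℝ⁻.
x=-0.9: |R|=0.3835
|R(-1.98)|=0.3135 |R(-1.52)|=0.0499 |R(-0.57)|=0.5616
Bisect:
  x_lo=-3.3081 |R|=2.8701  x_hi=-0.1806 |R|=0.8348
  mid=-1.74434 |R|=0.10757 →hi
  mid=-2.52622 |R|=1.02229 →lo
  mid=-2.13528 |R|=0.47817 →hi
  mid=-2.33075 |R|=0.72481 →hi
  mid=-2.42849 |R|=0.86673 →hi
  mid=-2.47735 |R|=0.94275 →hi
  mid=-2.50179 |R|=0.98207 →hi
  mid=-2.51400 |R|=1.00207 →lo
  ...
  [-2.51286,-2.51267] ⇒ x*=-2.5127
Stable set (-2.5127, 0).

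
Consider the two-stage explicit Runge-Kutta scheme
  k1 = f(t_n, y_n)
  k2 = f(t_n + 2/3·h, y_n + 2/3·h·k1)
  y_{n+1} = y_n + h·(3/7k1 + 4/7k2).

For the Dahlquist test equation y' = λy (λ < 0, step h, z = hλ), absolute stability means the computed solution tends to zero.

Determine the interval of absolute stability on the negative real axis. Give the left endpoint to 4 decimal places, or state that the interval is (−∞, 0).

z∈(-2.6250,0).

On y'=λy, z=hλ:
  k1=λy_n ⇒ h·k1=z·y_n;  k2=λ(1+2/3z)y_n ⇒ h·k2=z(1+2/3z)y_n
  y_{n+1}/y_n = 1 + 3/7z + 4/7z(1+2/3z) = 1 + z + 8/21z²
  R(z) = 1 + z + 8/21z².

Need |R(x)|<1, x<0.
x=-0.39: |R|=0.6679
R=1: x+8/21x²=0 ⇒ x=−21/8=-2.6250; min R=1−1/(4·8/21)=0.3438>−1
Confirm numerically:
  x=-2.092: |R|=0.57522 <1
  x=-1.571: |R|=0.36921 <1
  x=-1.349: |R|=0.34426 <1
  x=-3.148: |R|=1.62720 >1
  x=-2.812: |R|=1.20032 >1
Stable set (-2.6250, 0).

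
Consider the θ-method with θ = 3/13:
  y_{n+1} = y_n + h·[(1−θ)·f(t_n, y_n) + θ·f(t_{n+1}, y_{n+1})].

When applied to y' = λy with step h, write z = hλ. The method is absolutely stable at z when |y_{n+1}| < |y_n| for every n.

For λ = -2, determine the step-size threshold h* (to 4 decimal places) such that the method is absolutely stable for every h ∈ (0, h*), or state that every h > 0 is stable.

(-3.7143,0); λ=-2 ⇒ h* = (26/7)/2 = 1.8571.

On y'=λy, z=hλ:
  y_{n+1} = y_n + z·[10/13·y_n + 3/13·y_{n+1}] ⇒ (1 − 3/13z)y_{n+1} = (1 + 10/13z)y_n
  R(z) = (1 + 10/13z)/(1 − 3/13z).

Need |R(x)|<1, x<0.
x=-0.99: |R|=0.1941
R=−1: 1+10/13x = −1+3/13x ⇒ -7/13x=2 ⇒ x=2/(-7/13)=-3.7143
Confirm numerically:
  x=-3.480: |R|=0.93003 <1
  x=-1.889: |R|=0.31553 <1
  x=-1.721: |R|=0.23179 <1
  x=-1.555: |R|=0.14435 <1
  x=-4.305: |R|=1.15956 >1
  x=-3.952: |R|=1.06695 >1
Stable set (-3.7143, 0).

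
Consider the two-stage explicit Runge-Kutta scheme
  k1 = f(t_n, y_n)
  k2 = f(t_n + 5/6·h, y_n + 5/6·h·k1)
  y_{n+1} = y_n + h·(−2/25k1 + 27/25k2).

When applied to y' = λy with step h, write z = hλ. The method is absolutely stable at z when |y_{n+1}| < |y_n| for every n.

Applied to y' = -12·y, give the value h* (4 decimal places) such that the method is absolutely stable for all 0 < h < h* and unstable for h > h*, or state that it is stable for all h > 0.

On y'=λy, z=hλ:
  k1=λy_n ⇒ h·k1=z·y_n;  k2=λ(1+5/6z)y_n ⇒ h·k2=z(1+5/6z)y_n
  y_{n+1}/y_n = 1 − 2/25z + 27/25z(1+5/6z) = 1 + z + 9/10z²
  so R(z) = 1 + z + 9/10z².

Solve |R(x)|<1 on ℝ⁻.
x=-1.42: |R|=1.3948
R=1: x+9/10x²=0 ⇒ x=−10/9=-1.1111; min R=1−1/(4·9/10)=0.7222>−1
Confirm numerically:
  x=-0.958: |R|=0.86799 <1
  x=-0.896: |R|=0.82653 <1
  x=-0.581: |R|=0.72280 <1
  x=-1.166: |R|=1.05760 >1
  x=-1.156: |R|=1.04670 >1
Stable set (-1.1111, 0).

(-1.1111,0); λ=-12 ⇒ h* = (10/9)/12 = 0.0926.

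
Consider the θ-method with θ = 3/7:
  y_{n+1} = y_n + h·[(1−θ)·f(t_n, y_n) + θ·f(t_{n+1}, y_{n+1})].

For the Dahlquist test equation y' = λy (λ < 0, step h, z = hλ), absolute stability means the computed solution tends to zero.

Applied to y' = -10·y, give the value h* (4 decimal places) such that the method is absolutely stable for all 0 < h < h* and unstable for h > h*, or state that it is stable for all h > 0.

(-14.0000,0); λ=-10 ⇒ h* = (14)/10 = 1.4000.

Set f=λy, z=hλ:
  y_{n+1} = y_n + z·[4/7·y_n + 3/7·y_{n+1}] ⇒ (1 − 3/7z)y_{n+1} = (1 + 4/7z)y_n
  R(z) = (1 + 4/7z)/(1 − 3/7z).

Solve |R(x)|<1 on ℝ⁻.
x=-1.31: |R|=0.1610
R=−1: 1+4/7x = −1+3/7x ⇒ -1/7x=2 ⇒ x=2/(-1/7)=-14.0000
Confirm numerically:
  x=-13.796: |R|=0.99578 <1
  x=-13.623: |R|=0.99212 <1
  x=-13.203: |R|=0.98290 <1
  x=-10.763: |R|=0.91761 <1
  x=-14.402: |R|=1.00801 >1
  x=-14.324: |R|=1.00648 >1
So |R|<1 on (-14.0000, 0).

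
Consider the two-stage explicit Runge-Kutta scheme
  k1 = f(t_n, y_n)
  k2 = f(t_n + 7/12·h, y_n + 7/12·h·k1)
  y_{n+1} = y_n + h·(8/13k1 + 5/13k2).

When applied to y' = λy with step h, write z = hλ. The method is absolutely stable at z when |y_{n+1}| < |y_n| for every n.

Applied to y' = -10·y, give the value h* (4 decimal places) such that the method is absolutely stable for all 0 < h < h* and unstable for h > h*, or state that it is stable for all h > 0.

Set f=λy, z=hλ:
  k1=λy_n ⇒ h·k1=z·y_n;  k2=λ(1+7/12z)y_n ⇒ h·k2=z(1+7/12z)y_n
  y_{n+1}/y_n = 1 + 8/13z + 5/13z(1+7/12z) = 1 + z + 35/156z²
  Hence R(z) = 1 + z + 35/156z².

Boundary: |R(x)|=1, x<0.
x=-1.76: |R|=0.0650
R=1: x+35/156x²=0 ⇒ x=−156/35=-4.4571; min R=1−1/(4·35/156)=-0.1143>−1
Confirm numerically:
  x=-4.355: |R|=0.90020 <1
  x=-4.352: |R|=0.89734 <1
  x=-4.217: |R|=0.77280 <1
  x=-4.860: |R|=1.43927 >1
  x=-4.637: |R|=1.18711 >1
Interval (-4.4571, 0).

(-4.4571,0); λ=-10 ⇒ h* = (156/35)/10 = 0.4457.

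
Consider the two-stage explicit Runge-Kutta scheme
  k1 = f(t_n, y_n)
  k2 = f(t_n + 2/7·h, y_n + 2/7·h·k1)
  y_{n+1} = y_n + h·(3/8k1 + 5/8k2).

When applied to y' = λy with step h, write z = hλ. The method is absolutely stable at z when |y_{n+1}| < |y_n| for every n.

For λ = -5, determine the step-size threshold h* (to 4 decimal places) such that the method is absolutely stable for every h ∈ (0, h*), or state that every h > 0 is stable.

(-5.6000,0); λ=-5 ⇒ h* = (28/5)/5 = 1.1200.

Test eqn y'=λy, z=hλ:
  k1=λy_n ⇒ h·k1=z·y_n;  k2=λ(1+2/7z)y_n ⇒ h·k2=z(1+2/7z)y_n
  y_{n+1}/y_n = 1 + 3/8z + 5/8z(1+2/7z) = 1 + z + 5/28z²
  so R(z) = 1 + z + 5/28z².

Need |R(x)|<1, x<0.
x=-0.84: |R|=0.2860
R=1: x+5/28x²=0 ⇒ x=−28/5=-5.6000; min R=1−1/(4·5/28)=-0.4000>−1
Confirm numerically:
  x=-5.505: |R|=0.90661 <1
  x=-5.462: |R|=0.86540 <1
  x=-3.594: |R|=0.28742 <1
  x=-3.425: |R|=0.33025 <1
  x=-6.146: |R|=1.59923 >1
  x=-5.643: |R|=1.04333 >1
Interval (-5.6000, 0).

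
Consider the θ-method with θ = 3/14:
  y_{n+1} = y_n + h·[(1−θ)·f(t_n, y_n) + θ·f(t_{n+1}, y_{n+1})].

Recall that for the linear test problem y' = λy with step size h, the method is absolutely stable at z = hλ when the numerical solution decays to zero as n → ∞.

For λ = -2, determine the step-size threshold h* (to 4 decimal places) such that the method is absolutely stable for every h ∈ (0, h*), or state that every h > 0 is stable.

Set f=λy, z=hλ:
  y_{n+1} = y_n + z·[11/14·y_n + 3/14·y_{n+1}] ⇒ (1 − 3/14z)y_{n+1} = (1 + 11/14z)y_n
  Hence R(z) = (1 + 11/14z)/(1 − 3/14z).

Boundary: |R(x)|=1, x<0.
x=-0.69: |R|=0.3989
R=−1: 1+11/14x = −1+3/14x ⇒ -4/7x=2 ⇒ x=2/(-4/7)=-3.5000
Confirm numerically:
  x=-3.356: |R|=0.95214 <1
  x=-1.815: |R|=0.30676 <1
  x=-1.472: |R|=0.11903 <1
  x=-3.873: |R|=1.11648 >1
  x=-3.753: |R|=1.08013 >1
So |R|<1 on (-3.5000, 0).

(-3.5000,0); λ=-2 ⇒ h* = (7/2)/2 = 1.7500.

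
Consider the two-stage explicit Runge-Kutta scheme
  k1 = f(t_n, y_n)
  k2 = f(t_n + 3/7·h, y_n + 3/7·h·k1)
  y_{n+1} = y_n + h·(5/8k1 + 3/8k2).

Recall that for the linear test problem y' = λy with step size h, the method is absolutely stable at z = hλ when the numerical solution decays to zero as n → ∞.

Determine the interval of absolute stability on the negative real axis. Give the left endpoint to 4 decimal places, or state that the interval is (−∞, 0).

Test eqn y'=λy, z=hλ:
  k1=λy_n ⇒ h·k1=z·y_n;  k2=λ(1+3/7z)y_n ⇒ h·k2=z(1+3/7z)y_n
  y_{n+1}/y_n = 1 + 5/8z + 3/8z(1+3/7z) = 1 + z + 9/56z²
  so R(z) = 1 + z + 9/56z².

Solve |R(x)|<1 on ℝ⁻.
x=-1.35: |R|=0.0571
R=1: x+9/56x²=0 ⇒ x=−56/9=-6.2222; min R=1−1/(4·9/56)=-0.5556>−1
Confirm numerically:
  x=-5.092: |R|=0.07507 <1
  x=-4.479: |R|=0.25484 <1
  x=-4.226: |R|=0.35579 <1
  x=-2.753: |R|=0.53494 <1
  x=-6.596: |R|=1.39623 >1
  x=-6.563: |R|=1.35944 >1
So |R|<1 on (-6.2222, 0).

(-6.2222, 0).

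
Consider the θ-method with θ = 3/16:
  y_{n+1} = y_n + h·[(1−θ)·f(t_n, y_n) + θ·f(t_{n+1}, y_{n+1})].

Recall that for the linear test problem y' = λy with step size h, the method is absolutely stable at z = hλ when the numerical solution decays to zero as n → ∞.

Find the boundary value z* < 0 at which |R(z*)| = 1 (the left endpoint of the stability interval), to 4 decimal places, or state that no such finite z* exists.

left endpoint -3.2000.

On y'=λy, z=hλ:
  y_{n+1} = y_n + z·[13/16·y_n + 3/16·y_{n+1}] ⇒ (1 − 3/16z)y_{n+1} = (1 + 13/16z)y_n
  ⇒ R(z) = (1 + 13/16z)/(1 − 3/16z).

Find x<0 with |R(x)|<1.
x=-0.33: |R|=0.6892
R=−1: 1+13/16x = −1+3/16x ⇒ -5/8x=2 ⇒ x=2/(-5/8)=-3.2000
Confirm numerically:
  x=-2.190: |R|=0.55250 <1
  x=-1.785: |R|=0.33739 <1
  x=-1.404: |R|=0.11142 <1
  x=-3.748: |R|=1.20115 >1
  x=-3.519: |R|=1.12012 >1
  x=-3.360: |R|=1.06135 >1
Interval (-3.2000, 0).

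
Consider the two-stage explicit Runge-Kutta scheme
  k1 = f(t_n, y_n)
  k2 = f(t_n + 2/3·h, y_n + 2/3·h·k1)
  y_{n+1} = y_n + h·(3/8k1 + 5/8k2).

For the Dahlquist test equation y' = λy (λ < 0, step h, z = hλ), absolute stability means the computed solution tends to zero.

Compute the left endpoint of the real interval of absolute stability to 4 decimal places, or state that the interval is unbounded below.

z* = -2.4000.

With y'=λy (z=hλ):
  k1=λy_n ⇒ h·k1=z·y_n;  k2=λ(1+2/3z)y_n ⇒ h·k2=z(1+2/3z)y_n
  y_{n+1}/y_n = 1 + 3/8z + 5/8z(1+2/3z) = 1 + z + 5/12z²
  ⇒ R(z) = 1 + z + 5/12z².

Boundary: |R(x)|=1, x<0.
x=-1.35: |R|=0.4094
R=1: x+5/12x²=0 ⇒ x=−12/5=-2.4000; min R=1−1/(4·5/12)=0.4000>−1
Confirm numerically:
  x=-2.265: |R|=0.87259 <1
  x=-1.927: |R|=0.62022 <1
  x=-1.922: |R|=0.61720 <1
  x=-2.811: |R|=1.48138 >1
  x=-2.712: |R|=1.35256 >1
  x=-2.698: |R|=1.33500 >1
Stable set (-2.4000, 0).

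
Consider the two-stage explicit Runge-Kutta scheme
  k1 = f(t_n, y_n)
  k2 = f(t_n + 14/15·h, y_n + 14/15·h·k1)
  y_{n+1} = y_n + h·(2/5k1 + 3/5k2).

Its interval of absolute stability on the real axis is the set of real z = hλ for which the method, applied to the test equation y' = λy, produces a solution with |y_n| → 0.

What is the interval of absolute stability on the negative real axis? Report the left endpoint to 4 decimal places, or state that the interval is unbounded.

On y'=λy, z=hλ:
  k1=λy_n ⇒ h·k1=z·y_n;  k2=λ(1+14/15z)y_n ⇒ h·k2=z(1+14/15z)y_n
  y_{n+1}/y_n = 1 + 2/5z + 3/5z(1+14/15z) = 1 + z + 14/25z²
  R(z) = 1 + z + 14/25z².

Solve |R(x)|<1 on ℝ⁻.
x=-1.28: |R|=0.6375
R=1: x+14/25x²=0 ⇒ x=−25/14=-1.7857; min R=1−1/(4·14/25)=0.5536>−1
Confirm numerically:
  x=-1.751: |R|=0.96596 <1
  x=-1.340: |R|=0.66554 <1
  x=-0.868: |R|=0.55392 <1
  x=-0.801: |R|=0.55830 <1
  x=-2.098: |R|=1.36690 >1
  x=-1.989: |R|=1.22643 >1
Interval (-1.7857, 0).

z∈(-1.7857,0).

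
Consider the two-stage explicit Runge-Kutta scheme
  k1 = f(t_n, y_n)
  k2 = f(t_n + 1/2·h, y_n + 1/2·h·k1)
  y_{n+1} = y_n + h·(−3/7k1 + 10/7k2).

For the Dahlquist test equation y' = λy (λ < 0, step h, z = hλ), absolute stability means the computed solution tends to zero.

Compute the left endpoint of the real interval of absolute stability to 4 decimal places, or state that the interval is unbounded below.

Set f=λy, z=hλ:
  k1=λy_n ⇒ h·k1=z·y_n;  k2=λ(1+1/2z)y_n ⇒ h·k2=z(1+1/2z)y_n
  y_{n+1}/y_n = 1 − 3/7z + 10/7z(1+1/2z) = 1 + z + 5/7z²
  ⇒ R(z) = 1 + z + 5/7z².

Find x<0 with |R(x)|<1.
x=-1.04: |R|=0.7326
R=1: x+5/7x²=0 ⇒ x=−7/5=-1.4000; min R=1−1/(4·5/7)=0.6500>−1
Confirm numerically:
  x=-1.266: |R|=0.87883 <1
  x=-0.980: |R|=0.70600 <1
  x=-0.909: |R|=0.68120 <1
  x=-0.681: |R|=0.65026 <1
  x=-1.776: |R|=1.47698 >1
  x=-1.722: |R|=1.39606 >1
So |R|<1 on (-1.4000, 0).

z* = -1.4000.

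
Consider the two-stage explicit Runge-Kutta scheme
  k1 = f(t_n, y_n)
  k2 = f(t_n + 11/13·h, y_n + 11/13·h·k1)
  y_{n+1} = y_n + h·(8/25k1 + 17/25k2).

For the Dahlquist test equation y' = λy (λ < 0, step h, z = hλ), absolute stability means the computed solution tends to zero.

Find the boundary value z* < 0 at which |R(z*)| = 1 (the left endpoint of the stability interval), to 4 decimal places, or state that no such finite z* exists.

Test eqn y'=λy, z=hλ:
  k1=λy_n ⇒ h·k1=z·y_n;  k2=λ(1+11/13z)y_n ⇒ h·k2=z(1+11/13z)y_n
  y_{n+1}/y_n = 1 + 8/25z + 17/25z(1+11/13z) = 1 + z + 187/325z²
  ⇒ R(z) = 1 + z + 187/325z².

Need |R(x)|<1, x<0.
x=-1.37: |R|=0.7099
R=1: x+187/325x²=0 ⇒ x=−325/187=-1.7380; min R=1−1/(4·187/325)=0.5655>−1
Confirm numerically:
  x=-1.474: |R|=0.77612 <1
  x=-1.150: |R|=0.61095 <1
  x=-0.836: |R|=0.56613 <1
  x=-2.192: |R|=1.57264 >1
  x=-1.795: |R|=1.05890 >1
Interval (-1.7380, 0).

z* = -1.7380.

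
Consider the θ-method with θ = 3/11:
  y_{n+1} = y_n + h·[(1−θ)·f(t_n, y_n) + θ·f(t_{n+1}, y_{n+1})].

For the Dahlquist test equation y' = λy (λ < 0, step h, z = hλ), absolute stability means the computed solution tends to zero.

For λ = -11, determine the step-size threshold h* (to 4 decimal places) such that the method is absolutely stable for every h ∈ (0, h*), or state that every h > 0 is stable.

(-4.4000,0); λ=-11 ⇒ h* = (22/5)/11 = 0.4000.

Set f=λy, z=hλ:
  y_{n+1} = y_n + z·[8/11·y_n + 3/11·y_{n+1}] ⇒ (1 − 3/11z)y_{n+1} = (1 + 8/11z)y_n
  Hence R(z) = (1 + 8/11z)/(1 − 3/11z).

Solve |R(x)|<1 on ℝ⁻.
x=-1.33: |R|=0.0240
R=−1: 1+8/11x = −1+3/11x ⇒ -5/11x=2 ⇒ x=2/(-5/11)=-4.4000
Confirm numerically:
  x=-4.294: |R|=0.97781 <1
  x=-3.243: |R|=0.72092 <1
  x=-2.817: |R|=0.59308 <1
  x=-4.991: |R|=1.11377 >1
  x=-4.846: |R|=1.08732 >1
  x=-4.749: |R|=1.06912 >1
So |R|<1 on (-4.4000, 0).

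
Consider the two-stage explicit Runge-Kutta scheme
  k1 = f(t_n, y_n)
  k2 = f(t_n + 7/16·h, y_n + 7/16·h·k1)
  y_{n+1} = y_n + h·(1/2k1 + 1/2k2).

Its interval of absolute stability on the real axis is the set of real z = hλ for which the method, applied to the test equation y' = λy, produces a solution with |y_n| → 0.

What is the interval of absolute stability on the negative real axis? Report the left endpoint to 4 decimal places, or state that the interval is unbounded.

On y'=λy, z=hλ:
  k1=λy_n ⇒ h·k1=z·y_n;  k2=λ(1+7/16z)y_n ⇒ h·k2=z(1+7/16z)y_n
  y_{n+1}/y_n = 1 + 1/2z + 1/2z(1+7/16z) = 1 + z + 7/32z²
  ⇒ R(z) = 1 + z + 7/32z².

Need |R(x)|<1, x<0.
x=-1.73: |R|=0.0753
R=1: x+7/32x²=0 ⇒ x=−32/7=-4.5714; min R=1−1/(4·7/32)=-0.1429>−1
Confirm numerically:
  x=-4.457: |R|=0.88844 <1
  x=-3.725: |R|=0.31029 <1
  x=-2.923: |R|=0.05402 <1
  x=-5.162: |R|=1.66687 >1
  x=-5.092: |R|=1.57985 >1
Stable set (-4.5714, 0).

z∈(-4.5714,0).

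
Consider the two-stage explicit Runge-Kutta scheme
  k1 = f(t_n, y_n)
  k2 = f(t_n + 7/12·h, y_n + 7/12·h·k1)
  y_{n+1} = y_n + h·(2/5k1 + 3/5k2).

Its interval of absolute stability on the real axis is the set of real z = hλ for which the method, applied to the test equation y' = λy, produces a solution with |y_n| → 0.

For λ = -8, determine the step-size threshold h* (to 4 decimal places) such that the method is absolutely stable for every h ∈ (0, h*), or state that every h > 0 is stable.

(-2.8571,0); λ=-8 ⇒ h* = (20/7)/8 = 0.3571.

With y'=λy (z=hλ):
  k1=λy_n ⇒ h·k1=z·y_n;  k2=λ(1+7/12z)y_n ⇒ h·k2=z(1+7/12z)y_n
  y_{n+1}/y_n = 1 + 2/5z + 3/5z(1+7/12z) = 1 + z + 7/20z²
  so R(z) = 1 + z + 7/20z².

Need |R(x)|<1, x<0.
x=-1.16: |R|=0.3110
R=1: x+7/20x²=0 ⇒ x=−20/7=-2.8571; min R=1−1/(4·7/20)=0.2857>−1
Confirm numerically:
  x=-1.948: |R|=0.38015 <1
  x=-1.550: |R|=0.29087 <1
  x=-1.305: |R|=0.29106 <1
  x=-3.142: |R|=1.31326 >1
  x=-3.140: |R|=1.31086 >1
  x=-3.127: |R|=1.29535 >1
Stable set (-2.8571, 0).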